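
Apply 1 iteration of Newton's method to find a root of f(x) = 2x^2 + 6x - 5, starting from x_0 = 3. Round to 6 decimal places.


Newton's method: x_(n+1) = x_n - f(x_n)/f'(x_n)
f(x) = 2x^2 + 6x - 5
f'(x) = 4x + 6

Iteration 1:
  f(3.000000) = 31.000000
  f'(3.000000) = 18.000000
  x_1 = 3.000000 - (31.000000)/(18.000000) = 1.277778

x_1 = 1.277778


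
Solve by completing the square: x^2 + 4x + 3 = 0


Start: x^2 + 4x + 3 = 0
Move constant: x^2 + 4x = -3
Half of 4 is 2, squared is 4
Add 4 to both sides: x^2 + 4x + 4 = 1
(x + 2)^2 = 1
x + 2 = ±1
x = -2 + 1 = -1 or x = -2 - 1 = -3

x = -3, x = -1


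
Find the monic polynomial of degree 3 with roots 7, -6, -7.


A monic polynomial with roots 7, -6, -7 is:
p(x) = (x - 7)(x + 6)(x + 7)
After multiplying by (x - 7): x - 7
After multiplying by (x + 6): x^2 - x - 42
After multiplying by (x + 7): x^3 + 6x^2 - 49x - 294

x^3 + 6x^2 - 49x - 294


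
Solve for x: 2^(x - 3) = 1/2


Express both sides with the same base.
1/2 = 2^(-1)
Since the bases match, equate exponents: x - 3 = -1
So x = -1 - (-3) = 2

x = 2


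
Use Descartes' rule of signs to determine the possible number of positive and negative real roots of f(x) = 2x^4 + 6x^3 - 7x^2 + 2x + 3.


Descartes' rule of signs:

For positive roots, count sign changes in f(x) = 2x^4 + 6x^3 - 7x^2 + 2x + 3:
Signs of coefficients: +, +, -, +, +
Number of sign changes: 2
Possible positive real roots: 2, 0

For negative roots, examine f(-x) = 2x^4 - 6x^3 - 7x^2 - 2x + 3:
Signs of coefficients: +, -, -, -, +
Number of sign changes: 2
Possible negative real roots: 2, 0

Positive roots: 2 or 0; Negative roots: 2 or 0


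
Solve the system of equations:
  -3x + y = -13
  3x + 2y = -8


Using Cramer's rule:
Determinant D = (-3)(2) - (3)(1) = -6 - 3 = -9
Dx = (-13)(2) - (-8)(1) = -26 + 8 = -18
Dy = (-3)(-8) - (3)(-13) = 24 + 39 = 63
x = Dx/D = -18/-9 = 2
y = Dy/D = 63/-9 = -7

x = 2, y = -7


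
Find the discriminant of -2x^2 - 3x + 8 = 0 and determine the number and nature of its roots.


For ax^2 + bx + c = 0, discriminant D = b^2 - 4ac
Here a = -2, b = -3, c = 8
D = (-3)^2 - 4(-2)(8) = 9 + 64 = 73

D = 73 > 0 but not a perfect square
The equation has 2 distinct real irrational roots.

Discriminant = 73, 2 distinct real irrational roots


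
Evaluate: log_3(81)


We need the exponent such that 3^? = 81
3^4 = 81
Therefore log_3(81) = 4

4


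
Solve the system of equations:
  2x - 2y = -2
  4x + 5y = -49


Using Cramer's rule:
Determinant D = (2)(5) - (4)(-2) = 10 + 8 = 18
Dx = (-2)(5) - (-49)(-2) = -10 - 98 = -108
Dy = (2)(-49) - (4)(-2) = -98 + 8 = -90
x = Dx/D = -108/18 = -6
y = Dy/D = -90/18 = -5

x = -6, y = -5


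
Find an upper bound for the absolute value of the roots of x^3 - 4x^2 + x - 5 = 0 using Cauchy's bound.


Cauchy's bound: all roots r satisfy |r| <= 1 + max(|a_i/a_n|) for i = 0,...,n-1
where a_n is the leading coefficient.

Coefficients: [1, -4, 1, -5]
Leading coefficient a_n = 1
Ratios |a_i/a_n|: 4, 1, 5
Maximum ratio: 5
Cauchy's bound: |r| <= 1 + 5 = 6

Upper bound = 6


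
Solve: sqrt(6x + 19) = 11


Square both sides: 6x + 19 = 11^2 = 121
6x = 121 - 19 = 102
x = 17
Check: sqrt(6*17 + 19) = sqrt(121) = 11 ✓

x = 17


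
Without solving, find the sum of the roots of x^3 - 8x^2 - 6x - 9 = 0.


By Vieta's formulas for x^3 + bx^2 + cx + d = 0:
  r1 + r2 + r3 = -b/a = 8
  r1*r2 + r1*r3 + r2*r3 = c/a = -6
  r1*r2*r3 = -d/a = 9


Sum = 8


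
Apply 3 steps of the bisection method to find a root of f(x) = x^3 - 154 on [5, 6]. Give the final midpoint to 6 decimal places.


f(x) = x^3 - 154
f(5) = -29 < 0
f(6) = 62 > 0

Step 1: midpoint = (5.000000 + 6.000000)/2 = 5.500000
  f(5.500000) = 12.375000
  f(mid) > 0, so root is in [5.000000, 5.500000]

Step 2: midpoint = (5.000000 + 5.500000)/2 = 5.250000
  f(5.250000) = -9.296875
  f(mid) < 0, so root is in [5.250000, 5.500000]

Step 3: midpoint = (5.250000 + 5.500000)/2 = 5.375000
  f(5.375000) = 1.287109
  f(mid) > 0, so root is in [5.250000, 5.375000]

midpoint = 5.375000


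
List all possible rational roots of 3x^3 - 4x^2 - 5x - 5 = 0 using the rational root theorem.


Rational root theorem: possible roots are ±p/q where:
  p divides the constant term (-5): p ∈ {1, 5}
  q divides the leading coefficient (3): q ∈ {1, 3}

All possible rational roots: -5, -5/3, -1, -1/3, 1/3, 1, 5/3, 5

-5, -5/3, -1, -1/3, 1/3, 1, 5/3, 5


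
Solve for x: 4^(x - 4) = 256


Express both sides with the same base.
256 = 4^4
Since the bases match, equate exponents: x - 4 = 4
So x = 4 - (-4) = 8

x = 8


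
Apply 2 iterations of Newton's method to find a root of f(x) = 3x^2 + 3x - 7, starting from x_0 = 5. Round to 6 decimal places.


Newton's method: x_(n+1) = x_n - f(x_n)/f'(x_n)
f(x) = 3x^2 + 3x - 7
f'(x) = 6x + 3

Iteration 1:
  f(5.000000) = 83.000000
  f'(5.000000) = 33.000000
  x_1 = 5.000000 - (83.000000)/(33.000000) = 2.484848

Iteration 2:
  f(2.484848) = 18.977961
  f'(2.484848) = 17.909091
  x_2 = 2.484848 - (18.977961)/(17.909091) = 1.425165

x_2 = 1.425165


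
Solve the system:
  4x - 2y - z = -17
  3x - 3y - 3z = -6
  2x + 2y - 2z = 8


Using Cramer's rule. Expand each determinant along the first row.
D  = 4*[(-3)*(-2) - (-3)*2] - (-2)*[3*(-2) - (-3)*2] + (-1)*[3*2 - (-3)*2]
  = 4*(12) - (-2)*(0) + (-1)*(12) = 36
Dx = (-17)*[(-3)*(-2) - (-3)*2] - (-2)*[(-6)*(-2) - (-3)*8] + (-1)*[(-6)*2 - (-3)*8]
  = (-17)*(12) - (-2)*(36) + (-1)*(12) = -144
Dy = 4*[(-6)*(-2) - (-3)*8] - (-17)*[3*(-2) - (-3)*2] + (-1)*[3*8 - (-6)*2]
  = 4*(36) - (-17)*(0) + (-1)*(36) = 108
Dz = 4*[(-3)*8 - (-6)*2] - (-2)*[3*8 - (-6)*2] + (-17)*[3*2 - (-3)*2]
  = 4*(-12) - (-2)*(36) + (-17)*(12) = -180
x = Dx/D = -144/36 = -4, y = Dy/D = 108/36 = 3, z = Dz/D = -180/36 = -5
Check eq1: (4)(-4) + (-2)(3) + (-1)(-5) = -17 = -17 ✓
Check eq2: (3)(-4) + (-3)(3) + (-3)(-5) = -6 = -6 ✓
Check eq3: (2)(-4) + (2)(3) + (-2)(-5) = 8 = 8 ✓

x = -4, y = 3, z = -5


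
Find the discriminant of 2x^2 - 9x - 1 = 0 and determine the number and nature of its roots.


For ax^2 + bx + c = 0, discriminant D = b^2 - 4ac
Here a = 2, b = -9, c = -1
D = (-9)^2 - 4(2)(-1) = 81 + 8 = 89

D = 89 > 0 but not a perfect square
The equation has 2 distinct real irrational roots.

Discriminant = 89, 2 distinct real irrational roots


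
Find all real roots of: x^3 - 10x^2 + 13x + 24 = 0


Let p(x) = x^3 - 10x^2 + 13x + 24. By the rational root theorem (leading coefficient 1), any rational root is an integer divisor of 24: try ±1, ±2, ... in turn.
Test x = 1: value = 28 ≠ 0.
Test x = -1: value = 0 ✓, so (x + 1) is a factor.
Synthetic division by (x + 1): bring down 1; 1(-1) - 10 = -11; (-11)(-1) + 13 = 24; 24(-1) + 24 = 0 → quotient x^2 - 11x + 24, remainder 0.
Solve the quadratic x^2 - 11x + 24 = 0: discriminant = (-11)^2 - 4(1)(24) = 121 - 96 = 25.
sqrt(25) = 5, so x = (11 ± 5)/2: x = 8 or x = 3.

x = -1, x = 3, x = 8


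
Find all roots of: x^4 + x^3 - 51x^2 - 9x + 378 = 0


Let p(x) = x^4 + x^3 - 51x^2 - 9x + 378. By the rational root theorem (leading coefficient 1), any rational root is an integer divisor of 378: try ±1, ±2, ... in turn.
Test x = 1: value = 320 ≠ 0.
Test x = -1: value = 336 ≠ 0.
Test x = 2: value = 180 ≠ 0.
Test x = -2: value = 200 ≠ 0.
Test x = 3: value = 0 ✓, so (x - 3) is a factor.
Synthetic division by (x - 3): bring down 1; 1(3) + 1 = 4; 4(3) - 51 = -39; (-39)(3) - 9 = -126; (-126)(3) + 378 = 0 → quotient x^3 + 4x^2 - 39x - 126, remainder 0.
Continue with the quotient x^3 + 4x^2 - 39x - 126 (candidates must divide 126; re-test x = 3 first in case it repeats).
Test x = 3: value = -180 ≠ 0.
Test x = -3: value = 0 ✓, so (x + 3) is a factor.
Synthetic division by (x + 3): bring down 1; 1(-3) + 4 = 1; 1(-3) - 39 = -42; (-42)(-3) - 126 = 0 → quotient x^2 + x - 42, remainder 0.
Solve the quadratic x^2 + x - 42 = 0: discriminant = 1^2 - 4(1)(-42) = 1 + 168 = 169.
sqrt(169) = 13, so x = (-1 ± 13)/2: x = 6 or x = -7.
Collecting all roots found:

x = -7, x = -3, x = 3, x = 6


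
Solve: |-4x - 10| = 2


An absolute value equation |expr| = 2 gives two cases:
Case 1: -4x - 10 = 2
  -4x = 12, so x = -3
Case 2: -4x - 10 = -2
  -4x = 8, so x = -2

x = -3, x = -2


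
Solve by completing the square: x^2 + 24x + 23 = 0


Start: x^2 + 24x + 23 = 0
Move constant: x^2 + 24x = -23
Half of 24 is 12, squared is 144
Add 144 to both sides: x^2 + 24x + 144 = 121
(x + 12)^2 = 121
x + 12 = ±11
x = -12 + 11 = -1 or x = -12 - 11 = -23

x = -23, x = -1


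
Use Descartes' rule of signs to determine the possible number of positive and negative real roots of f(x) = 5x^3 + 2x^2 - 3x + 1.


Descartes' rule of signs:

For positive roots, count sign changes in f(x) = 5x^3 + 2x^2 - 3x + 1:
Signs of coefficients: +, +, -, +
Number of sign changes: 2
Possible positive real roots: 2, 0

For negative roots, examine f(-x) = -5x^3 + 2x^2 + 3x + 1:
Signs of coefficients: -, +, +, +
Number of sign changes: 1
Possible negative real roots: 1

Positive roots: 2 or 0; Negative roots: 1


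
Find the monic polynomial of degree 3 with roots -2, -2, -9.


A monic polynomial with roots -2, -2, -9 is:
p(x) = (x + 2)(x + 2)(x + 9)
After multiplying by (x + 2): x + 2
After multiplying by (x + 2): x^2 + 4x + 4
After multiplying by (x + 9): x^3 + 13x^2 + 40x + 36

x^3 + 13x^2 + 40x + 36


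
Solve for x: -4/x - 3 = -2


Subtract -3 from both sides: -4/x = 1
Multiply both sides by x: -4 = 1 * x
Divide by 1: x = -4

x = -4


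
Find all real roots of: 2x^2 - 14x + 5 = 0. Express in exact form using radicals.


Using the quadratic formula: x = (-b ± sqrt(b^2 - 4ac)) / (2a)
Here a = 2, b = -14, c = 5
Discriminant = b^2 - 4ac = (-14)^2 - 4(2)(5) = 196 - 40 = 156
Since discriminant = 156 > 0, there are two real roots.
x = (14 ± 2*sqrt(39)) / 4
Simplifying: x = (7 ± sqrt(39)) / 2
Numerically: x ≈ 6.6225 or x ≈ 0.3775

x = (7 + sqrt(39)) / 2 or x = (7 - sqrt(39)) / 2


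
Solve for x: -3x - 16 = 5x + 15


Starting with: -3x - 16 = 5x + 15
Move all x terms to left: (-3 - 5)x = 15 + 16
Simplify: -8x = 31
Divide both sides by -8: x = -31/8

x = -31/8


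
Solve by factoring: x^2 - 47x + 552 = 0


We need two numbers that multiply to 552 and add to -47.
Those numbers are -23 and -24 (since (-23) * (-24) = 552 and (-23) + (-24) = -47).
So x^2 - 47x + 552 = (x - 23)(x - 24) = 0
Setting each factor to zero: x = 23 or x = 24

x = 23, x = 24


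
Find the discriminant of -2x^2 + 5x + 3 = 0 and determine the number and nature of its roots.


For ax^2 + bx + c = 0, discriminant D = b^2 - 4ac
Here a = -2, b = 5, c = 3
D = (5)^2 - 4(-2)(3) = 25 + 24 = 49

D = 49 > 0 and is a perfect square (sqrt = 7)
The equation has 2 distinct real rational roots.

Discriminant = 49, 2 distinct real rational roots


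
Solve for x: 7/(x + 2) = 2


Multiply both sides by (x + 2): 7 = 2(x + 2)
Distribute: 7 = 2x + 4
2x = 7 - 4 = 3
x = 3/2

x = 3/2


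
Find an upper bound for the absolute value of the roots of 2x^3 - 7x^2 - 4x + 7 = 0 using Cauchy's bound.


Cauchy's bound: all roots r satisfy |r| <= 1 + max(|a_i/a_n|) for i = 0,...,n-1
where a_n is the leading coefficient.

Coefficients: [2, -7, -4, 7]
Leading coefficient a_n = 2
Ratios |a_i/a_n|: 7/2, 2, 7/2
Maximum ratio: 7/2
Cauchy's bound: |r| <= 1 + 7/2 = 9/2

Upper bound = 9/2


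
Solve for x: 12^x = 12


Express both sides with the same base.
12 = 12^1
Since the bases match: x = 1

x = 1


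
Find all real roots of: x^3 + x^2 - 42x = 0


The constant term is 0, so x = 0 is a root. Factor out x:
  x(x^2 + x - 42) = 0
Solve the quadratic x^2 + x - 42 = 0: discriminant = 1^2 - 4(1)(-42) = 1 + 168 = 169.
sqrt(169) = 13, so x = (-1 ± 13)/2: x = 6 or x = -7.

x = -7, x = 0, x = 6


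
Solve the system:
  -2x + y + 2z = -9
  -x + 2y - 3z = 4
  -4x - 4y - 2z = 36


Using Cramer's rule. Expand each determinant along the first row.
D  = (-2)*[2*(-2) - (-3)*(-4)] - 1*[(-1)*(-2) - (-3)*(-4)] + 2*[(-1)*(-4) - 2*(-4)]
  = (-2)*(-16) - 1*(-10) + 2*(12) = 66
Dx = (-9)*[2*(-2) - (-3)*(-4)] - 1*[4*(-2) - (-3)*36] + 2*[4*(-4) - 2*36]
  = (-9)*(-16) - 1*(100) + 2*(-88) = -132
Dy = (-2)*[4*(-2) - (-3)*36] - (-9)*[(-1)*(-2) - (-3)*(-4)] + 2*[(-1)*36 - 4*(-4)]
  = (-2)*(100) - (-9)*(-10) + 2*(-20) = -330
Dz = (-2)*[2*36 - 4*(-4)] - 1*[(-1)*36 - 4*(-4)] + (-9)*[(-1)*(-4) - 2*(-4)]
  = (-2)*(88) - 1*(-20) + (-9)*(12) = -264
x = Dx/D = -132/66 = -2, y = Dy/D = -330/66 = -5, z = Dz/D = -264/66 = -4
Check eq1: (-2)(-2) + (1)(-5) + (2)(-4) = -9 = -9 ✓
Check eq2: (-1)(-2) + (2)(-5) + (-3)(-4) = 4 = 4 ✓
Check eq3: (-4)(-2) + (-4)(-5) + (-2)(-4) = 36 = 36 ✓

x = -2, y = -5, z = -4


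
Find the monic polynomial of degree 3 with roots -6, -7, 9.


A monic polynomial with roots -6, -7, 9 is:
p(x) = (x + 6)(x + 7)(x - 9)
After multiplying by (x + 6): x + 6
After multiplying by (x + 7): x^2 + 13x + 42
After multiplying by (x - 9): x^3 + 4x^2 - 75x - 378

x^3 + 4x^2 - 75x - 378


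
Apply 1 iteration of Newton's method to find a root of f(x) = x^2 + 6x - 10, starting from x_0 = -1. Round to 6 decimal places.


Newton's method: x_(n+1) = x_n - f(x_n)/f'(x_n)
f(x) = x^2 + 6x - 10
f'(x) = 2x + 6

Iteration 1:
  f(-1.000000) = -15.000000
  f'(-1.000000) = 4.000000
  x_1 = -1.000000 - (-15.000000)/(4.000000) = 2.750000

x_1 = 2.750000


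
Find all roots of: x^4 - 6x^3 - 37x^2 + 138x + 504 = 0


Let p(x) = x^4 - 6x^3 - 37x^2 + 138x + 504. By the rational root theorem (leading coefficient 1), any rational root is an integer divisor of 504: try ±1, ±2, ... in turn.
Test x = 1: value = 600 ≠ 0.
Test x = -1: value = 336 ≠ 0.
Test x = 2: value = 600 ≠ 0.
Test x = -2: value = 144 ≠ 0.
Test x = 3: value = 504 ≠ 0.
Test x = -3: value = 0 ✓, so (x + 3) is a factor.
Synthetic division by (x + 3): bring down 1; 1(-3) - 6 = -9; (-9)(-3) - 37 = -10; (-10)(-3) + 138 = 168; 168(-3) + 504 = 0 → quotient x^3 - 9x^2 - 10x + 168, remainder 0.
Continue with the quotient x^3 - 9x^2 - 10x + 168 (candidates must divide 168; re-test x = -3 first in case it repeats).
Test x = -3: value = 90 ≠ 0.
Test x = 4: value = 48 ≠ 0.
Test x = -4: value = 0 ✓, so (x + 4) is a factor.
Synthetic division by (x + 4): bring down 1; 1(-4) - 9 = -13; (-13)(-4) - 10 = 42; 42(-4) + 168 = 0 → quotient x^2 - 13x + 42, remainder 0.
Solve the quadratic x^2 - 13x + 42 = 0: discriminant = (-13)^2 - 4(1)(42) = 169 - 168 = 1.
sqrt(1) = 1, so x = (13 ± 1)/2: x = 7 or x = 6.
Collecting all roots found:

x = -4, x = -3, x = 6, x = 7


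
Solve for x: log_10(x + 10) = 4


Convert to exponential form: x + 10 = 10^4 = 10000
x = 10000 - 10 = 9990
Check: log_10(9990 + 10) = log_10(10000) = log_10(10000) = 4 ✓

x = 9990


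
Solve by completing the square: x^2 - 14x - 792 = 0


Start: x^2 - 14x - 792 = 0
Move constant: x^2 - 14x = 792
Half of -14 is -7, squared is 49
Add 49 to both sides: x^2 - 14x + 49 = 841
(x - 7)^2 = 841
x - 7 = ±29
x = 7 + 29 = 36 or x = 7 - 29 = -22

x = -22, x = 36


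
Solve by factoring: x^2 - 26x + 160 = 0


We need two numbers that multiply to 160 and add to -26.
Those numbers are -10 and -16 (since (-10) * (-16) = 160 and (-10) + (-16) = -26).
So x^2 - 26x + 160 = (x - 10)(x - 16) = 0
Setting each factor to zero: x = 10 or x = 16

x = 10, x = 16


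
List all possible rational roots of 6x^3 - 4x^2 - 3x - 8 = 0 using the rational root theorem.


Rational root theorem: possible roots are ±p/q where:
  p divides the constant term (-8): p ∈ {1, 2, 4, 8}
  q divides the leading coefficient (6): q ∈ {1, 2, 3, 6}

All possible rational roots: -8, -4, -8/3, -2, -4/3, -1, -2/3, -1/2, -1/3, -1/6, 1/6, 1/3, 1/2, 2/3, 1, 4/3, 2, 8/3, 4, 8

-8, -4, -8/3, -2, -4/3, -1, -2/3, -1/2, -1/3, -1/6, 1/6, 1/3, 1/2, 2/3, 1, 4/3, 2, 8/3, 4, 8


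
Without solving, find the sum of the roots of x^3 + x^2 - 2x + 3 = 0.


By Vieta's formulas for x^3 + bx^2 + cx + d = 0:
  r1 + r2 + r3 = -b/a = -1
  r1*r2 + r1*r3 + r2*r3 = c/a = -2
  r1*r2*r3 = -d/a = -3


Sum = -1


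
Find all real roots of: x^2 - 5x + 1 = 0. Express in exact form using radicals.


Using the quadratic formula: x = (-b ± sqrt(b^2 - 4ac)) / (2a)
Here a = 1, b = -5, c = 1
Discriminant = b^2 - 4ac = (-5)^2 - 4(1)(1) = 25 - 4 = 21
Since discriminant = 21 > 0, there are two real roots.
x = (5 ± sqrt(21)) / 2
Numerically: x ≈ 4.7913 or x ≈ 0.2087

x = (5 + sqrt(21)) / 2 or x = (5 - sqrt(21)) / 2


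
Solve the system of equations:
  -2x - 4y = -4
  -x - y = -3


Using Cramer's rule:
Determinant D = (-2)(-1) - (-1)(-4) = 2 - 4 = -2
Dx = (-4)(-1) - (-3)(-4) = 4 - 12 = -8
Dy = (-2)(-3) - (-1)(-4) = 6 - 4 = 2
x = Dx/D = -8/-2 = 4
y = Dy/D = 2/-2 = -1

x = 4, y = -1


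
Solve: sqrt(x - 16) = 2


Square both sides: x - 16 = 2^2 = 4
x = 4 + 16 = 20
x = 20
Check: sqrt(1*20 - 16) = sqrt(4) = 2 ✓

x = 20


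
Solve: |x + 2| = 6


An absolute value equation |expr| = 6 gives two cases:
Case 1: x + 2 = 6
  x = 4, so x = 4
Case 2: x + 2 = -6
  x = -8, so x = -8

x = -8, x = 4


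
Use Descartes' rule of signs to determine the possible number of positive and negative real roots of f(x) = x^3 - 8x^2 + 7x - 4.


Descartes' rule of signs:

For positive roots, count sign changes in f(x) = x^3 - 8x^2 + 7x - 4:
Signs of coefficients: +, -, +, -
Number of sign changes: 3
Possible positive real roots: 3, 1

For negative roots, examine f(-x) = -x^3 - 8x^2 - 7x - 4:
Signs of coefficients: -, -, -, -
Number of sign changes: 0
Possible negative real roots: 0

Positive roots: 3 or 1; Negative roots: 0


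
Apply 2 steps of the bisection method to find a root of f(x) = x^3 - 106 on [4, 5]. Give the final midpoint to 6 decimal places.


f(x) = x^3 - 106
f(4) = -42 < 0
f(5) = 19 > 0

Step 1: midpoint = (4.000000 + 5.000000)/2 = 4.500000
  f(4.500000) = -14.875000
  f(mid) < 0, so root is in [4.500000, 5.000000]

Step 2: midpoint = (4.500000 + 5.000000)/2 = 4.750000
  f(4.750000) = 1.171875
  f(mid) > 0, so root is in [4.500000, 4.750000]

midpoint = 4.750000


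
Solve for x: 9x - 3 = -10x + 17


Starting with: 9x - 3 = -10x + 17
Move all x terms to left: (9 + 10)x = 17 + 3
Simplify: 19x = 20
Divide both sides by 19: x = 20/19

x = 20/19


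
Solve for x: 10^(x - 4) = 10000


Express both sides with the same base.
10000 = 10^4
Since the bases match, equate exponents: x - 4 = 4
So x = 4 - (-4) = 8

x = 8


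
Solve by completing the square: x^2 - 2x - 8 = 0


Start: x^2 - 2x - 8 = 0
Move constant: x^2 - 2x = 8
Half of -2 is -1, squared is 1
Add 1 to both sides: x^2 - 2x + 1 = 9
(x - 1)^2 = 9
x - 1 = ±3
x = 1 + 3 = 4 or x = 1 - 3 = -2

x = -2, x = 4


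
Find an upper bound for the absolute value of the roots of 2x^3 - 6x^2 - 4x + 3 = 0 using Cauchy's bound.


Cauchy's bound: all roots r satisfy |r| <= 1 + max(|a_i/a_n|) for i = 0,...,n-1
where a_n is the leading coefficient.

Coefficients: [2, -6, -4, 3]
Leading coefficient a_n = 2
Ratios |a_i/a_n|: 3, 2, 3/2
Maximum ratio: 3
Cauchy's bound: |r| <= 1 + 3 = 4

Upper bound = 4


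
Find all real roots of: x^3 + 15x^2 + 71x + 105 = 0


Let p(x) = x^3 + 15x^2 + 71x + 105. By the rational root theorem (leading coefficient 1), any rational root is an integer divisor of 105: try ±1, ±2, ... in turn.
Test x = 1: value = 192 ≠ 0.
Test x = -1: value = 48 ≠ 0.
Test x = 3: value = 480 ≠ 0.
Test x = -3: value = 0 ✓, so (x + 3) is a factor.
Synthetic division by (x + 3): bring down 1; 1(-3) + 15 = 12; 12(-3) + 71 = 35; 35(-3) + 105 = 0 → quotient x^2 + 12x + 35, remainder 0.
Solve the quadratic x^2 + 12x + 35 = 0: discriminant = 12^2 - 4(1)(35) = 144 - 140 = 4.
sqrt(4) = 2, so x = (-12 ± 2)/2: x = -5 or x = -7.

x = -7, x = -5, x = -3


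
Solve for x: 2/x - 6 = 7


Subtract -6 from both sides: 2/x = 13
Multiply both sides by x: 2 = 13 * x
Divide by 13: x = 2/13

x = 2/13


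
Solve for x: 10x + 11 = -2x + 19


Starting with: 10x + 11 = -2x + 19
Move all x terms to left: (10 + 2)x = 19 - 11
Simplify: 12x = 8
Divide both sides by 12: x = 2/3

x = 2/3


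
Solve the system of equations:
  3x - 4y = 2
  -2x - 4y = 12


Using Cramer's rule:
Determinant D = (3)(-4) - (-2)(-4) = -12 - 8 = -20
Dx = (2)(-4) - (12)(-4) = -8 + 48 = 40
Dy = (3)(12) - (-2)(2) = 36 + 4 = 40
x = Dx/D = 40/-20 = -2
y = Dy/D = 40/-20 = -2

x = -2, y = -2


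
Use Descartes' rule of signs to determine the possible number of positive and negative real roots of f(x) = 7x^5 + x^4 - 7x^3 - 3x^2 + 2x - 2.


Descartes' rule of signs:

For positive roots, count sign changes in f(x) = 7x^5 + x^4 - 7x^3 - 3x^2 + 2x - 2:
Signs of coefficients: +, +, -, -, +, -
Number of sign changes: 3
Possible positive real roots: 3, 1

For negative roots, examine f(-x) = -7x^5 + x^4 + 7x^3 - 3x^2 - 2x - 2:
Signs of coefficients: -, +, +, -, -, -
Number of sign changes: 2
Possible negative real roots: 2, 0

Positive roots: 3 or 1; Negative roots: 2 or 0


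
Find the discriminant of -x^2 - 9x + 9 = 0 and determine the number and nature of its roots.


For ax^2 + bx + c = 0, discriminant D = b^2 - 4ac
Here a = -1, b = -9, c = 9
D = (-9)^2 - 4(-1)(9) = 81 + 36 = 117

D = 117 > 0 but not a perfect square
The equation has 2 distinct real irrational roots.

Discriminant = 117, 2 distinct real irrational roots


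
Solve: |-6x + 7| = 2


An absolute value equation |expr| = 2 gives two cases:
Case 1: -6x + 7 = 2
  -6x = -5, so x = 5/6
Case 2: -6x + 7 = -2
  -6x = -9, so x = 3/2

x = 5/6, x = 3/2


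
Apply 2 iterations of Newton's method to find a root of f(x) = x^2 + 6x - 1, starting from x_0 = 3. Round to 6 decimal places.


Newton's method: x_(n+1) = x_n - f(x_n)/f'(x_n)
f(x) = x^2 + 6x - 1
f'(x) = 2x + 6

Iteration 1:
  f(3.000000) = 26.000000
  f'(3.000000) = 12.000000
  x_1 = 3.000000 - (26.000000)/(12.000000) = 0.833333

Iteration 2:
  f(0.833333) = 4.694444
  f'(0.833333) = 7.666667
  x_2 = 0.833333 - (4.694444)/(7.666667) = 0.221014

x_2 = 0.221014


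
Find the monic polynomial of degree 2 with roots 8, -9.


A monic polynomial with roots 8, -9 is:
p(x) = (x - 8)(x + 9)
After multiplying by (x - 8): x - 8
After multiplying by (x + 9): x^2 + x - 72

x^2 + x - 72


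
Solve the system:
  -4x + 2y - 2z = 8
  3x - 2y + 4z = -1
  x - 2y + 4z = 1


Using Cramer's rule. Expand each determinant along the first row.
D  = (-4)*[(-2)*4 - 4*(-2)] - 2*[3*4 - 4*1] + (-2)*[3*(-2) - (-2)*1]
  = (-4)*(0) - 2*(8) + (-2)*(-4) = -8
Dx = 8*[(-2)*4 - 4*(-2)] - 2*[(-1)*4 - 4*1] + (-2)*[(-1)*(-2) - (-2)*1]
  = 8*(0) - 2*(-8) + (-2)*(4) = 8
Dy = (-4)*[(-1)*4 - 4*1] - 8*[3*4 - 4*1] + (-2)*[3*1 - (-1)*1]
  = (-4)*(-8) - 8*(8) + (-2)*(4) = -40
Dz = (-4)*[(-2)*1 - (-1)*(-2)] - 2*[3*1 - (-1)*1] + 8*[3*(-2) - (-2)*1]
  = (-4)*(-4) - 2*(4) + 8*(-4) = -24
x = Dx/D = 8/-8 = -1, y = Dy/D = -40/-8 = 5, z = Dz/D = -24/-8 = 3
Check eq1: (-4)(-1) + (2)(5) + (-2)(3) = 8 = 8 ✓
Check eq2: (3)(-1) + (-2)(5) + (4)(3) = -1 = -1 ✓
Check eq3: (1)(-1) + (-2)(5) + (4)(3) = 1 = 1 ✓

x = -1, y = 5, z = 3


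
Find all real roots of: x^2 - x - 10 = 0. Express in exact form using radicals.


Using the quadratic formula: x = (-b ± sqrt(b^2 - 4ac)) / (2a)
Here a = 1, b = -1, c = -10
Discriminant = b^2 - 4ac = (-1)^2 - 4(1)(-10) = 1 + 40 = 41
Since discriminant = 41 > 0, there are two real roots.
x = (1 ± sqrt(41)) / 2
Numerically: x ≈ 3.7016 or x ≈ -2.7016

x = (1 + sqrt(41)) / 2 or x = (1 - sqrt(41)) / 2


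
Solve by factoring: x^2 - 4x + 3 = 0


We need two numbers that multiply to 3 and add to -4.
Those numbers are -3 and -1 (since (-3) * (-1) = 3 and (-3) + (-1) = -4).
So x^2 - 4x + 3 = (x - 3)(x - 1) = 0
Setting each factor to zero: x = 3 or x = 1

x = 1, x = 3


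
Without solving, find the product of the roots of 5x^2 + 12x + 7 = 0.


By Vieta's formulas for ax^2 + bx + c = 0:
  Sum of roots = -b/a
  Product of roots = c/a

Here a = 5, b = 12, c = 7
Sum = -(12)/5 = -12/5
Product = 7/5 = 7/5

Product = 7/5


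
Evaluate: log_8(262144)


We need the exponent such that 8^? = 262144
8^6 = 262144
Therefore log_8(262144) = 6

6


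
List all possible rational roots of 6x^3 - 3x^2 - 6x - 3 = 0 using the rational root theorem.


Rational root theorem: possible roots are ±p/q where:
  p divides the constant term (-3): p ∈ {1, 3}
  q divides the leading coefficient (6): q ∈ {1, 2, 3, 6}

All possible rational roots: -3, -3/2, -1, -1/2, -1/3, -1/6, 1/6, 1/3, 1/2, 1, 3/2, 3

-3, -3/2, -1, -1/2, -1/3, -1/6, 1/6, 1/3, 1/2, 1, 3/2, 3


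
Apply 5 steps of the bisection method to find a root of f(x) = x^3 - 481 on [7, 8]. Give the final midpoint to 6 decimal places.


f(x) = x^3 - 481
f(7) = -138 < 0
f(8) = 31 > 0

Step 1: midpoint = (7.000000 + 8.000000)/2 = 7.500000
  f(7.500000) = -59.125000
  f(mid) < 0, so root is in [7.500000, 8.000000]

Step 2: midpoint = (7.500000 + 8.000000)/2 = 7.750000
  f(7.750000) = -15.515625
  f(mid) < 0, so root is in [7.750000, 8.000000]

Step 3: midpoint = (7.750000 + 8.000000)/2 = 7.875000
  f(7.875000) = 7.373047
  f(mid) > 0, so root is in [7.750000, 7.875000]

Step 4: midpoint = (7.750000 + 7.875000)/2 = 7.812500
  f(7.812500) = -4.162842
  f(mid) < 0, so root is in [7.812500, 7.875000]

Step 5: midpoint = (7.812500 + 7.875000)/2 = 7.843750
  f(7.843750) = 1.582123
  f(mid) > 0, so root is in [7.812500, 7.843750]

midpoint = 7.843750


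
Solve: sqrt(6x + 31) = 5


Square both sides: 6x + 31 = 5^2 = 25
6x = 25 - 31 = -6
x = -1
Check: sqrt(6*(-1) + 31) = sqrt(25) = 5 ✓

x = -1


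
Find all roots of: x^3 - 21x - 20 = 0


Let p(x) = x^3 - 21x - 20. By the rational root theorem (leading coefficient 1), any rational root is an integer divisor of 20: try ±1, ±2, ... in turn.
Test x = 1: value = -40 ≠ 0.
Test x = -1: value = 0 ✓, so (x + 1) is a factor.
Synthetic division by (x + 1): bring down 1; 1(-1) + 0 = -1; (-1)(-1) - 21 = -20; (-20)(-1) - 20 = 0 → quotient x^2 - x - 20, remainder 0.
Solve the quadratic x^2 - x - 20 = 0: discriminant = (-1)^2 - 4(1)(-20) = 1 + 80 = 81.
sqrt(81) = 9, so x = (1 ± 9)/2: x = 5 or x = -4.
Collecting all roots found:

x = -4, x = -1, x = 5


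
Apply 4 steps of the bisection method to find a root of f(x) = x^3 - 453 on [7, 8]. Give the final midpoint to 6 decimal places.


f(x) = x^3 - 453
f(7) = -110 < 0
f(8) = 59 > 0

Step 1: midpoint = (7.000000 + 8.000000)/2 = 7.500000
  f(7.500000) = -31.125000
  f(mid) < 0, so root is in [7.500000, 8.000000]

Step 2: midpoint = (7.500000 + 8.000000)/2 = 7.750000
  f(7.750000) = 12.484375
  f(mid) > 0, so root is in [7.500000, 7.750000]

Step 3: midpoint = (7.500000 + 7.750000)/2 = 7.625000
  f(7.625000) = -9.677734
  f(mid) < 0, so root is in [7.625000, 7.750000]

Step 4: midpoint = (7.625000 + 7.750000)/2 = 7.687500
  f(7.687500) = 1.313232
  f(mid) > 0, so root is in [7.625000, 7.687500]

midpoint = 7.687500


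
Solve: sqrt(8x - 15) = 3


Square both sides: 8x - 15 = 3^2 = 9
8x = 9 + 15 = 24
x = 3
Check: sqrt(8*3 - 15) = sqrt(9) = 3 ✓

x = 3


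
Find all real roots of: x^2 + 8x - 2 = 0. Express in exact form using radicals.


Using the quadratic formula: x = (-b ± sqrt(b^2 - 4ac)) / (2a)
Here a = 1, b = 8, c = -2
Discriminant = b^2 - 4ac = 8^2 - 4(1)(-2) = 64 + 8 = 72
Since discriminant = 72 > 0, there are two real roots.
x = (-8 ± 6*sqrt(2)) / 2
Simplifying: x = -4 ± 3*sqrt(2)
Numerically: x ≈ 0.2426 or x ≈ -8.2426

x = -4 + 3*sqrt(2) or x = -4 - 3*sqrt(2)


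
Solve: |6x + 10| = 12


An absolute value equation |expr| = 12 gives two cases:
Case 1: 6x + 10 = 12
  6x = 2, so x = 1/3
Case 2: 6x + 10 = -12
  6x = -22, so x = -11/3

x = -11/3, x = 1/3


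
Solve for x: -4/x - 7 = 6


Subtract -7 from both sides: -4/x = 13
Multiply both sides by x: -4 = 13 * x
Divide by 13: x = -4/13

x = -4/13


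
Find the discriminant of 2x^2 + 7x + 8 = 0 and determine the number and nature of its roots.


For ax^2 + bx + c = 0, discriminant D = b^2 - 4ac
Here a = 2, b = 7, c = 8
D = (7)^2 - 4(2)(8) = 49 - 64 = -15

D = -15 < 0
The equation has no real roots (2 complex conjugate roots).

Discriminant = -15, no real roots (2 complex conjugate roots)


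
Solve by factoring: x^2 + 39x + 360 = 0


We need two numbers that multiply to 360 and add to 39.
Those numbers are 24 and 15 (since 24 * 15 = 360 and 24 + 15 = 39).
So x^2 + 39x + 360 = (x + 24)(x + 15) = 0
Setting each factor to zero: x = -24 or x = -15

x = -24, x = -15


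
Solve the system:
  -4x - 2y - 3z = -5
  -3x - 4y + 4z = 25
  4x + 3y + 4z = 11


Using Cramer's rule. Expand each determinant along the first row.
D  = (-4)*[(-4)*4 - 4*3] - (-2)*[(-3)*4 - 4*4] + (-3)*[(-3)*3 - (-4)*4]
  = (-4)*(-28) - (-2)*(-28) + (-3)*(7) = 35
Dx = (-5)*[(-4)*4 - 4*3] - (-2)*[25*4 - 4*11] + (-3)*[25*3 - (-4)*11]
  = (-5)*(-28) - (-2)*(56) + (-3)*(119) = -105
Dy = (-4)*[25*4 - 4*11] - (-5)*[(-3)*4 - 4*4] + (-3)*[(-3)*11 - 25*4]
  = (-4)*(56) - (-5)*(-28) + (-3)*(-133) = 35
Dz = (-4)*[(-4)*11 - 25*3] - (-2)*[(-3)*11 - 25*4] + (-5)*[(-3)*3 - (-4)*4]
  = (-4)*(-119) - (-2)*(-133) + (-5)*(7) = 175
x = Dx/D = -105/35 = -3, y = Dy/D = 35/35 = 1, z = Dz/D = 175/35 = 5
Check eq1: (-4)(-3) + (-2)(1) + (-3)(5) = -5 = -5 ✓
Check eq2: (-3)(-3) + (-4)(1) + (4)(5) = 25 = 25 ✓
Check eq3: (4)(-3) + (3)(1) + (4)(5) = 11 = 11 ✓

x = -3, y = 1, z = 5


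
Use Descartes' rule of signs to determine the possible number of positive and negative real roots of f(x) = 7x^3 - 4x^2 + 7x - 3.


Descartes' rule of signs:

For positive roots, count sign changes in f(x) = 7x^3 - 4x^2 + 7x - 3:
Signs of coefficients: +, -, +, -
Number of sign changes: 3
Possible positive real roots: 3, 1

For negative roots, examine f(-x) = -7x^3 - 4x^2 - 7x - 3:
Signs of coefficients: -, -, -, -
Number of sign changes: 0
Possible negative real roots: 0

Positive roots: 3 or 1; Negative roots: 0


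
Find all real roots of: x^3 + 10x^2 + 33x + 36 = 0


Let p(x) = x^3 + 10x^2 + 33x + 36. By the rational root theorem (leading coefficient 1), any rational root is an integer divisor of 36: try ±1, ±2, ... in turn.
Test x = 1: value = 80 ≠ 0.
Test x = -1: value = 12 ≠ 0.
Test x = 2: value = 150 ≠ 0.
Test x = -2: value = 2 ≠ 0.
Test x = 3: value = 252 ≠ 0.
Test x = -3: value = 0 ✓, so (x + 3) is a factor.
Synthetic division by (x + 3): bring down 1; 1(-3) + 10 = 7; 7(-3) + 33 = 12; 12(-3) + 36 = 0 → quotient x^2 + 7x + 12, remainder 0.
Solve the quadratic x^2 + 7x + 12 = 0: discriminant = 7^2 - 4(1)(12) = 49 - 48 = 1.
sqrt(1) = 1, so x = (-7 ± 1)/2: x = -3 or x = -4.

x = -4, x = -3 (multiplicity 2)


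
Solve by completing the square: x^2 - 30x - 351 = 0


Start: x^2 - 30x - 351 = 0
Move constant: x^2 - 30x = 351
Half of -30 is -15, squared is 225
Add 225 to both sides: x^2 - 30x + 225 = 576
(x - 15)^2 = 576
x - 15 = ±24
x = 15 + 24 = 39 or x = 15 - 24 = -9

x = -9, x = 39


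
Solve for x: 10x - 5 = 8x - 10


Starting with: 10x - 5 = 8x - 10
Move all x terms to left: (10 - 8)x = -10 + 5
Simplify: 2x = -5
Divide both sides by 2: x = -5/2

x = -5/2


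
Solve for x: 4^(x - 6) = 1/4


Express both sides with the same base.
1/4 = 4^(-1)
Since the bases match, equate exponents: x - 6 = -1
So x = -1 - (-6) = 5

x = 5


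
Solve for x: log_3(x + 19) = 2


Convert to exponential form: x + 19 = 3^2 = 9
x = 9 - 19 = -10
Check: log_3(-10 + 19) = log_3(9) = log_3(9) = 2 ✓

x = -10


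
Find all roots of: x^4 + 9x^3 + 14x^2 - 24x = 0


The constant term is 0, so x = 0 is a root. Factor out x:
  x^3 + 9x^2 + 14x - 24 = 0
Let p(x) = x^3 + 9x^2 + 14x - 24. By the rational root theorem (leading coefficient 1), any rational root is an integer divisor of 24: try ±1, ±2, ... in turn.
Test x = 1: value = 0 ✓, so (x - 1) is a factor.
Synthetic division by (x - 1): bring down 1; 1(1) + 9 = 10; 10(1) + 14 = 24; 24(1) - 24 = 0 → quotient x^2 + 10x + 24, remainder 0.
Solve the quadratic x^2 + 10x + 24 = 0: discriminant = 10^2 - 4(1)(24) = 100 - 96 = 4.
sqrt(4) = 2, so x = (-10 ± 2)/2: x = -4 or x = -6.
Collecting all roots found:

x = -6, x = -4, x = 0, x = 1


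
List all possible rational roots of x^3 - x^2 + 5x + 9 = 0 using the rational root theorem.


Rational root theorem: possible roots are ±p/q where:
  p divides the constant term (9): p ∈ {1, 3, 9}
  q divides the leading coefficient (1): q ∈ {1}

All possible rational roots: -9, -3, -1, 1, 3, 9

-9, -3, -1, 1, 3, 9


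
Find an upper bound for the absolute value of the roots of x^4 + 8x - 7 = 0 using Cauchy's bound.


Cauchy's bound: all roots r satisfy |r| <= 1 + max(|a_i/a_n|) for i = 0,...,n-1
where a_n is the leading coefficient.

Coefficients: [1, 0, 0, 8, -7]
Leading coefficient a_n = 1
Ratios |a_i/a_n|: 0, 0, 8, 7
Maximum ratio: 8
Cauchy's bound: |r| <= 1 + 8 = 9

Upper bound = 9


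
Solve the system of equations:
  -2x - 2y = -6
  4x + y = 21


Using Cramer's rule:
Determinant D = (-2)(1) - (4)(-2) = -2 + 8 = 6
Dx = (-6)(1) - (21)(-2) = -6 + 42 = 36
Dy = (-2)(21) - (4)(-6) = -42 + 24 = -18
x = Dx/D = 36/6 = 6
y = Dy/D = -18/6 = -3

x = 6, y = -3


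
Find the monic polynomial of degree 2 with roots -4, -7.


A monic polynomial with roots -4, -7 is:
p(x) = (x + 4)(x + 7)
After multiplying by (x + 4): x + 4
After multiplying by (x + 7): x^2 + 11x + 28

x^2 + 11x + 28


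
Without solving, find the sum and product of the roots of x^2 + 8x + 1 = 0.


By Vieta's formulas for ax^2 + bx + c = 0:
  Sum of roots = -b/a
  Product of roots = c/a

Here a = 1, b = 8, c = 1
Sum = -(8)/1 = -8
Product = 1/1 = 1

Sum = -8, Product = 1


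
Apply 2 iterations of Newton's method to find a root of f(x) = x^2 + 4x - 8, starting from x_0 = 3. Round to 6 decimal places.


Newton's method: x_(n+1) = x_n - f(x_n)/f'(x_n)
f(x) = x^2 + 4x - 8
f'(x) = 2x + 4

Iteration 1:
  f(3.000000) = 13.000000
  f'(3.000000) = 10.000000
  x_1 = 3.000000 - (13.000000)/(10.000000) = 1.700000

Iteration 2:
  f(1.700000) = 1.690000
  f'(1.700000) = 7.400000
  x_2 = 1.700000 - (1.690000)/(7.400000) = 1.471622

x_2 = 1.471622


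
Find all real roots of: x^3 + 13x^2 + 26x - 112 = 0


Let p(x) = x^3 + 13x^2 + 26x - 112. By the rational root theorem (leading coefficient 1), any rational root is an integer divisor of 112: try ±1, ±2, ... in turn.
Test x = 1: value = -72 ≠ 0.
Test x = -1: value = -126 ≠ 0.
Test x = 2: value = 0 ✓, so (x - 2) is a factor.
Synthetic division by (x - 2): bring down 1; 1(2) + 13 = 15; 15(2) + 26 = 56; 56(2) - 112 = 0 → quotient x^2 + 15x + 56, remainder 0.
Solve the quadratic x^2 + 15x + 56 = 0: discriminant = 15^2 - 4(1)(56) = 225 - 224 = 1.
sqrt(1) = 1, so x = (-15 ± 1)/2: x = -7 or x = -8.

x = -8, x = -7, x = 2


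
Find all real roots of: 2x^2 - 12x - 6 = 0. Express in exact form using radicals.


Using the quadratic formula: x = (-b ± sqrt(b^2 - 4ac)) / (2a)
Here a = 2, b = -12, c = -6
Discriminant = b^2 - 4ac = (-12)^2 - 4(2)(-6) = 144 + 48 = 192
Since discriminant = 192 > 0, there are two real roots.
x = (12 ± 8*sqrt(3)) / 4
Simplifying: x = 3 ± 2*sqrt(3)
Numerically: x ≈ 6.4641 or x ≈ -0.4641

x = 3 + 2*sqrt(3) or x = 3 - 2*sqrt(3)


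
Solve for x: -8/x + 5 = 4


Subtract 5 from both sides: -8/x = -1
Multiply both sides by x: -8 = -1 * x
Divide by -1: x = 8

x = 8


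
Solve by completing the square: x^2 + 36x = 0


Start: x^2 + 36x + 0 = 0
Move constant: x^2 + 36x = 0
Half of 36 is 18, squared is 324
Add 324 to both sides: x^2 + 36x + 324 = 324
(x + 18)^2 = 324
x + 18 = ±18
x = -18 + 18 = 0 or x = -18 - 18 = -36

x = -36, x = 0


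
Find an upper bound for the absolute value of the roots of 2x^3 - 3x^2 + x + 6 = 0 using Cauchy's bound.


Cauchy's bound: all roots r satisfy |r| <= 1 + max(|a_i/a_n|) for i = 0,...,n-1
where a_n is the leading coefficient.

Coefficients: [2, -3, 1, 6]
Leading coefficient a_n = 2
Ratios |a_i/a_n|: 3/2, 1/2, 3
Maximum ratio: 3
Cauchy's bound: |r| <= 1 + 3 = 4

Upper bound = 4


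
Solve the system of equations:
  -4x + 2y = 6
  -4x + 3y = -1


Using Cramer's rule:
Determinant D = (-4)(3) - (-4)(2) = -12 + 8 = -4
Dx = (6)(3) - (-1)(2) = 18 + 2 = 20
Dy = (-4)(-1) - (-4)(6) = 4 + 24 = 28
x = Dx/D = 20/-4 = -5
y = Dy/D = 28/-4 = -7

x = -5, y = -7


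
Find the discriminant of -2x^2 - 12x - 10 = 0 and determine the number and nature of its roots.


For ax^2 + bx + c = 0, discriminant D = b^2 - 4ac
Here a = -2, b = -12, c = -10
D = (-12)^2 - 4(-2)(-10) = 144 - 80 = 64

D = 64 > 0 and is a perfect square (sqrt = 8)
The equation has 2 distinct real rational roots.

Discriminant = 64, 2 distinct real rational roots


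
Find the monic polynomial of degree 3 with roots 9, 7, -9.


A monic polynomial with roots 9, 7, -9 is:
p(x) = (x - 9)(x - 7)(x + 9)
After multiplying by (x - 9): x - 9
After multiplying by (x - 7): x^2 - 16x + 63
After multiplying by (x + 9): x^3 - 7x^2 - 81x + 567

x^3 - 7x^2 - 81x + 567


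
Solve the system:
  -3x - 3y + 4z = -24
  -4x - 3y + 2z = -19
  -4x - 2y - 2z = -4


Using Cramer's rule. Expand each determinant along the first row.
D  = (-3)*[(-3)*(-2) - 2*(-2)] - (-3)*[(-4)*(-2) - 2*(-4)] + 4*[(-4)*(-2) - (-3)*(-4)]
  = (-3)*(10) - (-3)*(16) + 4*(-4) = 2
Dx = (-24)*[(-3)*(-2) - 2*(-2)] - (-3)*[(-19)*(-2) - 2*(-4)] + 4*[(-19)*(-2) - (-3)*(-4)]
  = (-24)*(10) - (-3)*(46) + 4*(26) = 2
Dy = (-3)*[(-19)*(-2) - 2*(-4)] - (-24)*[(-4)*(-2) - 2*(-4)] + 4*[(-4)*(-4) - (-19)*(-4)]
  = (-3)*(46) - (-24)*(16) + 4*(-60) = 6
Dz = (-3)*[(-3)*(-4) - (-19)*(-2)] - (-3)*[(-4)*(-4) - (-19)*(-4)] + (-24)*[(-4)*(-2) - (-3)*(-4)]
  = (-3)*(-26) - (-3)*(-60) + (-24)*(-4) = -6
x = Dx/D = 2/2 = 1, y = Dy/D = 6/2 = 3, z = Dz/D = -6/2 = -3
Check eq1: (-3)(1) + (-3)(3) + (4)(-3) = -24 = -24 ✓
Check eq2: (-4)(1) + (-3)(3) + (2)(-3) = -19 = -19 ✓
Check eq3: (-4)(1) + (-2)(3) + (-2)(-3) = -4 = -4 ✓

x = 1, y = 3, z = -3


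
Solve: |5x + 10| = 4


An absolute value equation |expr| = 4 gives two cases:
Case 1: 5x + 10 = 4
  5x = -6, so x = -6/5
Case 2: 5x + 10 = -4
  5x = -14, so x = -14/5

x = -14/5, x = -6/5


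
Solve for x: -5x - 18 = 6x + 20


Starting with: -5x - 18 = 6x + 20
Move all x terms to left: (-5 - 6)x = 20 + 18
Simplify: -11x = 38
Divide both sides by -11: x = -38/11

x = -38/11


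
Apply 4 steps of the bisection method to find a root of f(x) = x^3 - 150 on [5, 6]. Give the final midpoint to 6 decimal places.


f(x) = x^3 - 150
f(5) = -25 < 0
f(6) = 66 > 0

Step 1: midpoint = (5.000000 + 6.000000)/2 = 5.500000
  f(5.500000) = 16.375000
  f(mid) > 0, so root is in [5.000000, 5.500000]

Step 2: midpoint = (5.000000 + 5.500000)/2 = 5.250000
  f(5.250000) = -5.296875
  f(mid) < 0, so root is in [5.250000, 5.500000]

Step 3: midpoint = (5.250000 + 5.500000)/2 = 5.375000
  f(5.375000) = 5.287109
  f(mid) > 0, so root is in [5.250000, 5.375000]

Step 4: midpoint = (5.250000 + 5.375000)/2 = 5.312500
  f(5.312500) = -0.067139
  f(mid) < 0, so root is in [5.312500, 5.375000]

midpoint = 5.312500


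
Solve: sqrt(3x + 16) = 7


Square both sides: 3x + 16 = 7^2 = 49
3x = 49 - 16 = 33
x = 11
Check: sqrt(3*11 + 16) = sqrt(49) = 7 ✓

x = 11


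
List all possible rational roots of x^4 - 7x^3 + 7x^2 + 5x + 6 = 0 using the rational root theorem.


Rational root theorem: possible roots are ±p/q where:
  p divides the constant term (6): p ∈ {1, 2, 3, 6}
  q divides the leading coefficient (1): q ∈ {1}

All possible rational roots: -6, -3, -2, -1, 1, 2, 3, 6

-6, -3, -2, -1, 1, 2, 3, 6


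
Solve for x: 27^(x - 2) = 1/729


Express both sides with the same base.
1/729 = 27^(-2)
Since the bases match, equate exponents: x - 2 = -2
So x = -2 - (-2) = 0

x = 0


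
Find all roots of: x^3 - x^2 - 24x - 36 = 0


Let p(x) = x^3 - x^2 - 24x - 36. By the rational root theorem (leading coefficient 1), any rational root is an integer divisor of 36: try ±1, ±2, ... in turn.
Test x = 1: value = -60 ≠ 0.
Test x = -1: value = -14 ≠ 0.
Test x = 2: value = -80 ≠ 0.
Test x = -2: value = 0 ✓, so (x + 2) is a factor.
Synthetic division by (x + 2): bring down 1; 1(-2) - 1 = -3; (-3)(-2) - 24 = -18; (-18)(-2) - 36 = 0 → quotient x^2 - 3x - 18, remainder 0.
Solve the quadratic x^2 - 3x - 18 = 0: discriminant = (-3)^2 - 4(1)(-18) = 9 + 72 = 81.
sqrt(81) = 9, so x = (3 ± 9)/2: x = 6 or x = -3.
Collecting all roots found:

x = -3, x = -2, x = 6
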